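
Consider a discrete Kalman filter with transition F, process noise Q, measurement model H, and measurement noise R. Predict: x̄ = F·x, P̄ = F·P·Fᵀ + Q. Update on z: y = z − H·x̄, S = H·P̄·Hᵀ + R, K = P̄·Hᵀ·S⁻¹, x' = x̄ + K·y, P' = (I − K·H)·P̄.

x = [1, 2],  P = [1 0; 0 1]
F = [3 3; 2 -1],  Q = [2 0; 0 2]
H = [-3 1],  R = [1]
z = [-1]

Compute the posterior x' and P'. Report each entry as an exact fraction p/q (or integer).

x' = [24/85, -26/85]
P' = [151/170 198/85; 198/85 593/85]

x̄ = F·x = [9, 0]
P̄ = F·P·Fᵀ + Q = [20 3; 3 7]
y = z − H·x̄ = [26]
S = H·P̄·Hᵀ + R = [170]
K = P̄·Hᵀ·S⁻¹ = [-57/170; -1/85]
x' = x̄ + K·y = [24/85, -26/85]
P' = (I − K·H)·P̄ = [151/170 198/85; 198/85 593/85]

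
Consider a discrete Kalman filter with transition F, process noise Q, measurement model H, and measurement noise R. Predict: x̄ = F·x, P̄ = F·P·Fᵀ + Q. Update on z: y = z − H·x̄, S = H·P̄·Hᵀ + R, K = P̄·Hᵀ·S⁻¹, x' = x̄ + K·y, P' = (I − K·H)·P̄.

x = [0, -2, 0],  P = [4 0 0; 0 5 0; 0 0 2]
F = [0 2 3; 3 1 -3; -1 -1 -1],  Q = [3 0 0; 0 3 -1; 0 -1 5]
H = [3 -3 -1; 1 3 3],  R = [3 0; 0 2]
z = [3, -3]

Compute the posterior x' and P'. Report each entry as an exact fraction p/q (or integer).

x̄ = F·x = [-4, -2, 2]
P̄ = F·P·Fᵀ + Q = [41 -8 -16; -8 62 -12; -16 -12 16]
y = z − H·x̄ = [11, 1]
S = H·P̄·Hᵀ + R = [1114 -515; -515 385]
K = P̄·Hᵀ·S⁻¹ = [9358/32733 49411/163665; -620/32733 56218/163665; -856/10911 -6292/54555]
x' = x̄ + K·y = [-90559/163665, -305212/163665, 55738/54555]
P' = (I − K·H)·P̄ = [615236/163665 938738/163665 -370292/54555; 938738/163665 1550474/163665 -608636/54555; -370292/54555 -608636/54555 242624/18185]

x' = [-90559/163665, -305212/163665, 55738/54555]
P' = [615236/163665 938738/163665 -370292/54555; 938738/163665 1550474/163665 -608636/54555; -370292/54555 -608636/54555 242624/18185]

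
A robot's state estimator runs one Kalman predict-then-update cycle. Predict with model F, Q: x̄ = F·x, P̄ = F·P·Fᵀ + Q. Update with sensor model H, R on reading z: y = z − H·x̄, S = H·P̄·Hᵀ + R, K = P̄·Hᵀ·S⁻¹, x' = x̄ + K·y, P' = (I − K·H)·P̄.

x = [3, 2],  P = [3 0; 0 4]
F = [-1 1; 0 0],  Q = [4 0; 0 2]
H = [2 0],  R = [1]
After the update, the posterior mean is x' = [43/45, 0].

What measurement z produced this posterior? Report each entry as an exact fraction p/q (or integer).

z = [2]

x̄ = F·x = [-1, 0]
P̄ = F·P·Fᵀ + Q = [11 0; 0 2]
S = H·P̄·Hᵀ + R = [45]
K = P̄·Hᵀ·S⁻¹ = [22/45; 0]
x' − x̄ = [88/45, 0] = K·y
y = (KᵀK)⁻¹·Kᵀ·(x' − x̄) = [4]
z = y + H·x̄ = [4] + [-2] = [2]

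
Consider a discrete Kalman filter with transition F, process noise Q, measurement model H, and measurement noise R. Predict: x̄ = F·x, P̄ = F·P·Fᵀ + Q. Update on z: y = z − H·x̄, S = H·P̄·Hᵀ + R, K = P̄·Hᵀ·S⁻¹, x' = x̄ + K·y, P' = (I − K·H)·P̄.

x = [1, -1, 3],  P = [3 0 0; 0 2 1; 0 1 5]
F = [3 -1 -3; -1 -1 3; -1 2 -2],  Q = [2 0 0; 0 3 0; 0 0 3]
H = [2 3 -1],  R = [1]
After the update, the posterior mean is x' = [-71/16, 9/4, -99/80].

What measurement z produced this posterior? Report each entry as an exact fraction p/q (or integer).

z = [-1]

x̄ = F·x = [-5, 9, -9]
P̄ = F·P·Fᵀ + Q = [82 -52 13; -52 47 -23; 13 -23 26]
S = H·P̄·Hᵀ + R = [240]
K = P̄·Hᵀ·S⁻¹ = [-1/48; 1/4; -23/80]
x' − x̄ = [9/16, -27/4, 621/80] = K·y
y = (KᵀK)⁻¹·Kᵀ·(x' − x̄) = [-27]
z = y + H·x̄ = [-27] + [26] = [-1]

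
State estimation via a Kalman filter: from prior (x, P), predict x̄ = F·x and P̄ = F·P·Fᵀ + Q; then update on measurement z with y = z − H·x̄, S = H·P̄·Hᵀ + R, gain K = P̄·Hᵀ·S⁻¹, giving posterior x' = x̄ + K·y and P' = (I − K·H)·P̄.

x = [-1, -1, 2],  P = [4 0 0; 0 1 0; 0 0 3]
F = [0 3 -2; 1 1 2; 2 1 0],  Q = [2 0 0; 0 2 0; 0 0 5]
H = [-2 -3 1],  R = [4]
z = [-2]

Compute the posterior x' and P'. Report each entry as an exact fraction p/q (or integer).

x̄ = F·x = [-7, 2, -3]
P̄ = F·P·Fᵀ + Q = [23 -9 3; -9 19 9; 3 9 22]
y = z − H·x̄ = [-7]
S = H·P̄·Hᵀ + R = [115]
K = P̄·Hᵀ·S⁻¹ = [-16/115; -6/23; -11/115]
x' = x̄ + K·y = [-693/115, 88/23, -268/115]
P' = (I − K·H)·P̄ = [2389/115 -303/23 169/115; -303/23 257/23 141/23; 169/115 141/23 2409/115]

x' = [-693/115, 88/23, -268/115]
P' = [2389/115 -303/23 169/115; -303/23 257/23 141/23; 169/115 141/23 2409/115]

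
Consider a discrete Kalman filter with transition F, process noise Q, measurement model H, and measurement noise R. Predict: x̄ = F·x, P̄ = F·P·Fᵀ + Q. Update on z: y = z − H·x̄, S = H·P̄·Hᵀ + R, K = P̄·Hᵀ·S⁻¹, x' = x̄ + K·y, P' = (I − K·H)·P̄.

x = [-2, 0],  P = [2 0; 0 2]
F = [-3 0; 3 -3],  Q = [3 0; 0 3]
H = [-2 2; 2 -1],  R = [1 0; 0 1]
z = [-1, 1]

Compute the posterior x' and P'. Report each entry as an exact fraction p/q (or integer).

x' = [207/320, 417/2560]
P' = [39/40 369/320; 369/320 3999/2560]

x̄ = F·x = [6, -6]
P̄ = F·P·Fᵀ + Q = [21 -18; -18 39]
y = z − H·x̄ = [23, -17]
S = H·P̄·Hᵀ + R = [385 -270; -270 196]
K = P̄·Hᵀ·S⁻¹ = [57/160 51/64; 1047/1280 381/512]
x' = x̄ + K·y = [207/320, 417/2560]
P' = (I − K·H)·P̄ = [39/40 369/320; 369/320 3999/2560]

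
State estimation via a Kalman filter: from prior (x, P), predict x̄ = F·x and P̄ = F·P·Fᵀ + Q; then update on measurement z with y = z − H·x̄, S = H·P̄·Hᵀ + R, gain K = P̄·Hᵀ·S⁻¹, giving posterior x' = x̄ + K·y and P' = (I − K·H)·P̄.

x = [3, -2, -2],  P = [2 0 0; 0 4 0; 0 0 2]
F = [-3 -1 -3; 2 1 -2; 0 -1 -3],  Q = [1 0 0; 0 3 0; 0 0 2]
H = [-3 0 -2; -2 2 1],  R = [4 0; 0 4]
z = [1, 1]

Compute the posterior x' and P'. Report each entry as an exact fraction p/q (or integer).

x̄ = F·x = [-1, 8, 8]
P̄ = F·P·Fᵀ + Q = [41 -4 22; -4 23 8; 22 8 24]
y = z − H·x̄ = [14, -25]
S = H·P̄·Hᵀ + R = [733 212; 212 260]
K = P̄·Hᵀ·S⁻¹ = [-7251/36409 -3610/36409; -3546/36409 23147/72818; -7198/36409 5309/36409]
x' = x̄ + K·y = [-47673/36409, -95419/72818, 57775/36409]
P' = (I − K·H)·P̄ = [36372/36409 49180/36409 -40056/36409; 49180/36409 105666/36409 -66678/36409; -40056/36409 -66678/36409 74480/36409]

x' = [-47673/36409, -95419/72818, 57775/36409]
P' = [36372/36409 49180/36409 -40056/36409; 49180/36409 105666/36409 -66678/36409; -40056/36409 -66678/36409 74480/36409]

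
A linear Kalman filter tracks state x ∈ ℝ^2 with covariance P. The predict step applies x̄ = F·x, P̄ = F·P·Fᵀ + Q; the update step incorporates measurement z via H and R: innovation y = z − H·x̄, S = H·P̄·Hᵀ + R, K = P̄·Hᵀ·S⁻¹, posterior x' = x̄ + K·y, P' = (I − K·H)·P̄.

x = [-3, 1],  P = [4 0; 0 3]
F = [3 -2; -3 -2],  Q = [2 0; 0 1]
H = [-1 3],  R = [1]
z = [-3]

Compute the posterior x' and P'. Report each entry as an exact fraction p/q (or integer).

x' = [-1363/318, -511/212]
P' = [4229/159 933/106; 933/106 641/212]

x̄ = F·x = [-11, 7]
P̄ = F·P·Fᵀ + Q = [50 -24; -24 49]
y = z − H·x̄ = [-35]
S = H·P̄·Hᵀ + R = [636]
K = P̄·Hᵀ·S⁻¹ = [-61/318; 57/212]
x' = x̄ + K·y = [-1363/318, -511/212]
P' = (I − K·H)·P̄ = [4229/159 933/106; 933/106 641/212]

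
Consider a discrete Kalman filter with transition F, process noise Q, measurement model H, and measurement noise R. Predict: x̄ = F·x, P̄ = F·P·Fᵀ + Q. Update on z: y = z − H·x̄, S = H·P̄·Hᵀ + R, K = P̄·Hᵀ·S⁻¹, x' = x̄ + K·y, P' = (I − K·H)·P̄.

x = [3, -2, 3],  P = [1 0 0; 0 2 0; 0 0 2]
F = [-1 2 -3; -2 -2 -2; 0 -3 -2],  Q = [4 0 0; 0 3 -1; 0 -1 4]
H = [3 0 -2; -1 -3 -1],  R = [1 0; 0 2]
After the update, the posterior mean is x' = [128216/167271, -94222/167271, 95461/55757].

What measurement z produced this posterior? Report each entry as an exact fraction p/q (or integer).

z = [-1, -1]

x̄ = F·x = [-16, -8, 0]
P̄ = F·P·Fᵀ + Q = [31 6 0; 6 23 19; 0 19 30]
S = H·P̄·Hᵀ + R = [400 27; 27 420]
K = P̄·Hᵀ·S⁻¹ = [13461/55757 -22111/167271; -1954/55757 -37060/167271; -7617/55757 -11060/55757]
x' − x̄ = [2804552/167271, 1243946/167271, 95461/55757] = K·y
y = (KᵀK)⁻¹·Kᵀ·(x' − x̄) = [47, -41]
z = y + H·x̄ = [47, -41] + [-48, 40] = [-1, -1]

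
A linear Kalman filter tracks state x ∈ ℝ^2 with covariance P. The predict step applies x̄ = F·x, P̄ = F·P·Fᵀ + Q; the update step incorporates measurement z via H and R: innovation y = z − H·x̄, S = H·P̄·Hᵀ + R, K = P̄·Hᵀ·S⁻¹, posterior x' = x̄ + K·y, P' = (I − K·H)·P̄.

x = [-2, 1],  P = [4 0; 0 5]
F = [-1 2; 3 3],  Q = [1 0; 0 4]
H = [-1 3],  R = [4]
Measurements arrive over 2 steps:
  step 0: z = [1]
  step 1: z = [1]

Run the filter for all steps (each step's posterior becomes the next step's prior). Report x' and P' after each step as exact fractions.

step 0: x̄ = F·x = [4, -3]
step 0: P̄ = F·P·Fᵀ + Q = [25 18; 18 85]
step 0: y = z − H·x̄ = [14]
step 0: S = H·P̄·Hᵀ + R = [686]
step 0: K = P̄·Hᵀ·S⁻¹ = [29/686; 237/686]
step 0: x' = x̄ + K·y = [225/49, 90/49]
step 0: P' = (I − K·H)·P̄ = [16309/686 5475/686; 5475/686 2141/686]
step 1: x̄ = F·x = [-45/49, 135/7]
step 1: P̄ = F·P·Fᵀ + Q = [3659/686 -1404/49; -1404/49 2728/7]
step 1: y = z − H·x̄ = [-2831/49]
step 1: S = H·P̄·Hᵀ + R = [2530435/686]
step 1: K = P̄·Hᵀ·S⁻¹ = [-62627/2530435; 821688/2530435]
step 1: x' = x̄ + K·y = [1294438/2530435, 1327803/2530435]
step 1: P' = (I − K·H)·P̄ = [7779476/2530435 2509656/2530435; 2509656/2530435 1932136/2530435]

step 0: x' = [225/49, 90/49], P' = [16309/686 5475/686; 5475/686 2141/686]
step 1: x' = [1294438/2530435, 1327803/2530435], P' = [7779476/2530435 2509656/2530435; 2509656/2530435 1932136/2530435]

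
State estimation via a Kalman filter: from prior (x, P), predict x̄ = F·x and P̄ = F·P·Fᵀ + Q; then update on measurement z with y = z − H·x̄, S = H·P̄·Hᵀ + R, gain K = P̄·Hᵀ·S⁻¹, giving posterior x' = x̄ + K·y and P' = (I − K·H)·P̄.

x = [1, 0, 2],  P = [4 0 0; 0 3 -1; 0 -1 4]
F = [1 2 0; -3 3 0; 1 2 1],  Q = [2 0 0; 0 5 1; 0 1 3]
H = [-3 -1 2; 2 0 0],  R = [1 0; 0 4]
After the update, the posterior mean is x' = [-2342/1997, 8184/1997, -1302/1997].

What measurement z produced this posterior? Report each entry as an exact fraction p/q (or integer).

z = [-2, -3]

x̄ = F·x = [1, -3, 3]
P̄ = F·P·Fᵀ + Q = [18 6 14; 6 68 4; 14 4 19]
S = H·P̄·Hᵀ + R = [159 -64; -64 76]
K = P̄·Hᵀ·S⁻¹ = [-32/1997 919/1997; -1290/1997 -771/1997; 296/1997 985/1997]
x' − x̄ = [-4339/1997, 14175/1997, -7293/1997] = K·y
y = (KᵀK)⁻¹·Kᵀ·(x' − x̄) = [-8, -5]
z = y + H·x̄ = [-8, -5] + [6, 2] = [-2, -3]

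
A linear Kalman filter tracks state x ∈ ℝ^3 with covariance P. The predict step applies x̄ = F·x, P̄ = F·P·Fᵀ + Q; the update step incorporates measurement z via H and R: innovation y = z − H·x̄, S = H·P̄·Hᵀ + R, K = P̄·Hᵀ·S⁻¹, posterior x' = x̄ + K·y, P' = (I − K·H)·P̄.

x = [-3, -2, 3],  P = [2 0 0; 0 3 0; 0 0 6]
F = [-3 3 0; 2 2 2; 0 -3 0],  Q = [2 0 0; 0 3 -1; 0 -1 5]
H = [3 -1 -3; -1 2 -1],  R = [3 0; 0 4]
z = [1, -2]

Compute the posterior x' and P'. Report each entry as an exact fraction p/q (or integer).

x̄ = F·x = [3, -4, 6]
P̄ = F·P·Fᵀ + Q = [47 6 -27; 6 47 -19; -27 -19 32]
y = z − H·x̄ = [6, 15]
S = H·P̄·Hᵀ + R = [1097 -2; -2 269]
K = P̄·Hᵀ·S⁻¹ = [58088/295089 -8344/295089; 2582/98363 39145/98363; -14196/98363 -15829/98363]
x' = x̄ + K·y = [369545/98363, 209215/98363, 267567/98363]
P' = (I − K·H)·P̄ = [1255423/295089 345626/98363 283903/98363; 345626/98363 362250/98363 222294/98363; 283903/98363 222294/98363 224001/98363]

x' = [369545/98363, 209215/98363, 267567/98363]
P' = [1255423/295089 345626/98363 283903/98363; 345626/98363 362250/98363 222294/98363; 283903/98363 222294/98363 224001/98363]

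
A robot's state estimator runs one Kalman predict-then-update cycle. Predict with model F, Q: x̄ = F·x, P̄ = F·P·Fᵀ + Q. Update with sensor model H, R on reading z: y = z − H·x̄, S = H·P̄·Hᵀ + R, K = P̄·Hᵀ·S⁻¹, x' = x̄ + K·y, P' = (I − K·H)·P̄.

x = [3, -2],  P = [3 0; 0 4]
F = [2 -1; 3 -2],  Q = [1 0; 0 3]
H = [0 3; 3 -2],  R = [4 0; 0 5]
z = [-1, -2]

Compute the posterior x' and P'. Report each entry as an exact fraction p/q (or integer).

x' = [-238/449, -83/449]
P' = [3403/5388 383/1347; 383/1347 592/1347]

x̄ = F·x = [8, 13]
P̄ = F·P·Fᵀ + Q = [17 26; 26 46]
y = z − H·x̄ = [-40, 0]
S = H·P̄·Hᵀ + R = [418 -42; -42 30]
K = P̄·Hᵀ·S⁻¹ = [383/1796 1429/5388; 148/449 -7/1347]
x' = x̄ + K·y = [-238/449, -83/449]
P' = (I − K·H)·P̄ = [3403/5388 383/1347; 383/1347 592/1347]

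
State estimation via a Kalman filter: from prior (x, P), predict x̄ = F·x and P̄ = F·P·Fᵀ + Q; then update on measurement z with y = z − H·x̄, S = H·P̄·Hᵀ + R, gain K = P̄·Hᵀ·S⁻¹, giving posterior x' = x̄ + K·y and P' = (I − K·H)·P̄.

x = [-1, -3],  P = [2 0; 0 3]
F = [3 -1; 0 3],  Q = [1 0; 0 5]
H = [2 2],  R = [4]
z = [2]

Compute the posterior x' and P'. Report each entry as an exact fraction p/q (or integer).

x' = [130/37, -103/37]
P' = [645/37 -632/37; -632/37 655/37]

x̄ = F·x = [0, -9]
P̄ = F·P·Fᵀ + Q = [22 -9; -9 32]
y = z − H·x̄ = [20]
S = H·P̄·Hᵀ + R = [148]
K = P̄·Hᵀ·S⁻¹ = [13/74; 23/74]
x' = x̄ + K·y = [130/37, -103/37]
P' = (I − K·H)·P̄ = [645/37 -632/37; -632/37 655/37]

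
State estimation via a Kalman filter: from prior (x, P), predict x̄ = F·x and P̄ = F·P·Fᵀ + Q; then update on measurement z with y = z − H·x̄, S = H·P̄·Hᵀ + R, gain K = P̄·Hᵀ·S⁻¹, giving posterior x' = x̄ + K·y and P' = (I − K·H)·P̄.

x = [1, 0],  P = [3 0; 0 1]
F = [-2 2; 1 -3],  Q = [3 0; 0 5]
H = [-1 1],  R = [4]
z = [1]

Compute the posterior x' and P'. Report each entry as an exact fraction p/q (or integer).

x' = [-33/32, 3/32]
P' = [255/64 131/64; 131/64 247/64]

x̄ = F·x = [-2, 1]
P̄ = F·P·Fᵀ + Q = [19 -12; -12 17]
y = z − H·x̄ = [-2]
S = H·P̄·Hᵀ + R = [64]
K = P̄·Hᵀ·S⁻¹ = [-31/64; 29/64]
x' = x̄ + K·y = [-33/32, 3/32]
P' = (I − K·H)·P̄ = [255/64 131/64; 131/64 247/64]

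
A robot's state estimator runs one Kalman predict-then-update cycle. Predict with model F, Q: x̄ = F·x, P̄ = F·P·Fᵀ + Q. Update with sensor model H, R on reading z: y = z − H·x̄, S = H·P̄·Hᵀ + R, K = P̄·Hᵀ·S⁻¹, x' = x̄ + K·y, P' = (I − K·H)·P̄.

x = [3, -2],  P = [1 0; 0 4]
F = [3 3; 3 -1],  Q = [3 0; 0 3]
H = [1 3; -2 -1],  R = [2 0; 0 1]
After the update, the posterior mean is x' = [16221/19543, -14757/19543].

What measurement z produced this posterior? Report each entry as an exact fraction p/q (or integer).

x̄ = F·x = [3, 11]
P̄ = F·P·Fᵀ + Q = [48 -3; -3 16]
S = H·P̄·Hᵀ + R = [176 -123; -123 197]
K = P̄·Hᵀ·S⁻¹ = [-3756/19543 -11571/19543; 7635/19543 3775/19543]
x' − x̄ = [-42408/19543, -229730/19543] = K·y
y = (KᵀK)⁻¹·Kᵀ·(x' − x̄) = [-38, 16]
z = y + H·x̄ = [-38, 16] + [36, -17] = [-2, -1]

z = [-2, -1]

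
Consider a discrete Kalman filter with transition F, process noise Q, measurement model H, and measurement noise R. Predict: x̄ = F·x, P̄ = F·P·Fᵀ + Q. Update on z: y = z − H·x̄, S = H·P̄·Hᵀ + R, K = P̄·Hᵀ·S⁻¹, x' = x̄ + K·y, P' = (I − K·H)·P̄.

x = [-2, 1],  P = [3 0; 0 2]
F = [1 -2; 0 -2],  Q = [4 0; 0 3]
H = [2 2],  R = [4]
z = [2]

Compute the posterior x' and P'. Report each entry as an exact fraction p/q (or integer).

x̄ = F·x = [-4, -2]
P̄ = F·P·Fᵀ + Q = [15 8; 8 11]
y = z − H·x̄ = [14]
S = H·P̄·Hᵀ + R = [172]
K = P̄·Hᵀ·S⁻¹ = [23/86; 19/86]
x' = x̄ + K·y = [-11/43, 47/43]
P' = (I − K·H)·P̄ = [116/43 -93/43; -93/43 112/43]

x' = [-11/43, 47/43]
P' = [116/43 -93/43; -93/43 112/43]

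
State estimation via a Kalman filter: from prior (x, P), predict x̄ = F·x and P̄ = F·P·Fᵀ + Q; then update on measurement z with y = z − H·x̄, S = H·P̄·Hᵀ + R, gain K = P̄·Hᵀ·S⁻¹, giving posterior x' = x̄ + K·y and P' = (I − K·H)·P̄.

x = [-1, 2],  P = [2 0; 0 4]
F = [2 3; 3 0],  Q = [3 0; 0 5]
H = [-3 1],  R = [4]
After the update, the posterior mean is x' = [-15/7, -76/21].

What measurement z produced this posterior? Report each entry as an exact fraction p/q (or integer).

x̄ = F·x = [4, -3]
P̄ = F·P·Fᵀ + Q = [47 12; 12 23]
S = H·P̄·Hᵀ + R = [378]
K = P̄·Hᵀ·S⁻¹ = [-43/126; -13/378]
x' − x̄ = [-43/7, -13/21] = K·y
y = (KᵀK)⁻¹·Kᵀ·(x' − x̄) = [18]
z = y + H·x̄ = [18] + [-15] = [3]

z = [3]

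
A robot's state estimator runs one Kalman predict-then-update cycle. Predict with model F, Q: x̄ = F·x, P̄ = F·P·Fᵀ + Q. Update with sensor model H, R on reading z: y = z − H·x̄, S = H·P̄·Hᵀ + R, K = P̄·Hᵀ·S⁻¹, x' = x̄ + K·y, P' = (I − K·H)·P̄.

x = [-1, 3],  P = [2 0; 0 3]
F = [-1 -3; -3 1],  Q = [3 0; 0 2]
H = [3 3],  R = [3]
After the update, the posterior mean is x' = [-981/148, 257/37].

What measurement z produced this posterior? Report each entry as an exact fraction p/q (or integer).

x̄ = F·x = [-8, 6]
P̄ = F·P·Fᵀ + Q = [32 -3; -3 23]
S = H·P̄·Hᵀ + R = [444]
K = P̄·Hᵀ·S⁻¹ = [29/148; 5/37]
x' − x̄ = [203/148, 35/37] = K·y
y = (KᵀK)⁻¹·Kᵀ·(x' − x̄) = [7]
z = y + H·x̄ = [7] + [-6] = [1]

z = [1]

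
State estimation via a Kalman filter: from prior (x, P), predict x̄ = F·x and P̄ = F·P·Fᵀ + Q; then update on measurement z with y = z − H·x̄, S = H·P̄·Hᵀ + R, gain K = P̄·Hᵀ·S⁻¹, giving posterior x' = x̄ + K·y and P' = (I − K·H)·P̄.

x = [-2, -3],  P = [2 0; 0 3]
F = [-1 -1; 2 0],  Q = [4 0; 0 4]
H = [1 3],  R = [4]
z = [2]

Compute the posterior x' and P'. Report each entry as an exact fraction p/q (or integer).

x̄ = F·x = [5, -4]
P̄ = F·P·Fᵀ + Q = [9 -4; -4 12]
y = z − H·x̄ = [9]
S = H·P̄·Hᵀ + R = [97]
K = P̄·Hᵀ·S⁻¹ = [-3/97; 32/97]
x' = x̄ + K·y = [458/97, -100/97]
P' = (I − K·H)·P̄ = [864/97 -292/97; -292/97 140/97]

x' = [458/97, -100/97]
P' = [864/97 -292/97; -292/97 140/97]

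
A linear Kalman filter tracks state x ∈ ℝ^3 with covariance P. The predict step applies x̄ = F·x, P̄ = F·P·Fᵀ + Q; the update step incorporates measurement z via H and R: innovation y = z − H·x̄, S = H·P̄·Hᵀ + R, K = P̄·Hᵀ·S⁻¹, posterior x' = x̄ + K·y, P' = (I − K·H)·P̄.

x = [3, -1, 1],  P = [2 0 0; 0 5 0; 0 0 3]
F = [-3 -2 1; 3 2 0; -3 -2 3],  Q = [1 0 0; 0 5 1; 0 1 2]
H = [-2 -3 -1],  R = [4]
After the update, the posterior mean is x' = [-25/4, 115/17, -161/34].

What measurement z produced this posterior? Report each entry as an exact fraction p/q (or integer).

z = [-3]

x̄ = F·x = [-6, 7, -4]
P̄ = F·P·Fᵀ + Q = [42 -38 47; -38 43 -37; 47 -37 67]
S = H·P̄·Hᵀ + R = [136]
K = P̄·Hᵀ·S⁻¹ = [-1/8; -2/17; -25/68]
x' − x̄ = [-1/4, -4/17, -25/34] = K·y
y = (KᵀK)⁻¹·Kᵀ·(x' − x̄) = [2]
z = y + H·x̄ = [2] + [-5] = [-3]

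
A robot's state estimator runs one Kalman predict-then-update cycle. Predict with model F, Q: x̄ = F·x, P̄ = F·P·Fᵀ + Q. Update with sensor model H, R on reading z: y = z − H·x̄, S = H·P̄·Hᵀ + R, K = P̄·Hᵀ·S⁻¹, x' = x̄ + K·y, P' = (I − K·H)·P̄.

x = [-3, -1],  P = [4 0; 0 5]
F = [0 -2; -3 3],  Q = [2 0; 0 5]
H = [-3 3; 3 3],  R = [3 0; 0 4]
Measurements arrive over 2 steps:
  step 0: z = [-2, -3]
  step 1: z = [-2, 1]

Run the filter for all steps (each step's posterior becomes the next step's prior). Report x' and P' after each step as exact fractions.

step 0: x' = [-2348/27397, -21400/27397], P' = [5230/27397 714/27397; 714/27397 5294/27397]
step 1: x' = [38055010/69028987, -13625449/69028987], P' = [12468970/69028987 1627950/69028987; 1627950/69028987 13040486/69028987]

step 0: x̄ = F·x = [2, 6]
step 0: P̄ = F·P·Fᵀ + Q = [22 -30; -30 86]
step 0: y = z − H·x̄ = [-14, -27]
step 0: S = H·P̄·Hᵀ + R = [1515 576; 576 436]
step 0: K = P̄·Hᵀ·S⁻¹ = [-4516/27397 4458/27397; 4580/27397 4506/27397]
step 0: x' = x̄ + K·y = [-2348/27397, -21400/27397]
step 0: P' = (I − K·H)·P̄ = [5230/27397 714/27397; 714/27397 5294/27397]
step 1: x̄ = F·x = [42800/27397, -57156/27397]
step 1: P̄ = F·P·Fᵀ + Q = [75970/27397 -27480/27397; -27480/27397 218849/27397]
step 1: y = z − H·x̄ = [245074/27397, 70465/27397]
step 1: S = H·P̄·Hᵀ + R = [3230202/27397 1285911/27397; 1285911/27397 2268319/27397]
step 1: K = P̄·Hᵀ·S⁻¹ = [-10841020/69028987 10572690/69028987; 11412536/69028987 11001327/69028987]
step 1: x' = x̄ + K·y = [38055010/69028987, -13625449/69028987]
step 1: P' = (I − K·H)·P̄ = [12468970/69028987 1627950/69028987; 1627950/69028987 13040486/69028987]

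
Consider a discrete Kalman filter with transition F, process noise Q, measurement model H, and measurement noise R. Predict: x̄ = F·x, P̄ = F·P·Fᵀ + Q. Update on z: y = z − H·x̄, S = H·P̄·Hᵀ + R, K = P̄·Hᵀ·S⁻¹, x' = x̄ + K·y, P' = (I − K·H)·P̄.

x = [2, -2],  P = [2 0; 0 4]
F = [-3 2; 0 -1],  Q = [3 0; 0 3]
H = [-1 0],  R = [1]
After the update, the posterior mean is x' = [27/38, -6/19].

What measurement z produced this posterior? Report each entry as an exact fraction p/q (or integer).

z = [-1]

x̄ = F·x = [-10, 2]
P̄ = F·P·Fᵀ + Q = [37 -8; -8 7]
S = H·P̄·Hᵀ + R = [38]
K = P̄·Hᵀ·S⁻¹ = [-37/38; 4/19]
x' − x̄ = [407/38, -44/19] = K·y
y = (KᵀK)⁻¹·Kᵀ·(x' − x̄) = [-11]
z = y + H·x̄ = [-11] + [10] = [-1]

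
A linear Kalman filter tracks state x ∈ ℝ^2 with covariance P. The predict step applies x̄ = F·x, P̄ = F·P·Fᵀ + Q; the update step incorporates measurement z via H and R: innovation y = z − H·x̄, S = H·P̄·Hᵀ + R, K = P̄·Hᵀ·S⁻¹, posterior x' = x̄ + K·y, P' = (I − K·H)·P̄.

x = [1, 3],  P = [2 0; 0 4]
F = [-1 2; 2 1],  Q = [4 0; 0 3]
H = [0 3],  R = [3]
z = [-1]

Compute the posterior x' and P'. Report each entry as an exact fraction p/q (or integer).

x̄ = F·x = [5, 5]
P̄ = F·P·Fᵀ + Q = [22 4; 4 15]
y = z − H·x̄ = [-16]
S = H·P̄·Hᵀ + R = [138]
K = P̄·Hᵀ·S⁻¹ = [2/23; 15/46]
x' = x̄ + K·y = [83/23, -5/23]
P' = (I − K·H)·P̄ = [482/23 2/23; 2/23 15/46]

x' = [83/23, -5/23]
P' = [482/23 2/23; 2/23 15/46]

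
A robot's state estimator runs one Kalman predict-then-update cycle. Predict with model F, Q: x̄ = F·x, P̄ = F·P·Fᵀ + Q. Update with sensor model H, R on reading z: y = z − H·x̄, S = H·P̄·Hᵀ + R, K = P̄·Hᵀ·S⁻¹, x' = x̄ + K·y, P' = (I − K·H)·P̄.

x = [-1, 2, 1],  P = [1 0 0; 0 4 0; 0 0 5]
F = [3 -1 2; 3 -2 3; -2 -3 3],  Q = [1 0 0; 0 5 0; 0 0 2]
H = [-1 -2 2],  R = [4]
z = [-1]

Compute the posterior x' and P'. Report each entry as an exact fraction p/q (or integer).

x' = [-59/113, -97/113, -173/113]
P' = [2274/113 3323/113 4404/113; 3323/113 11909/226 7545/113; 4404/113 7545/113 9759/113]

x̄ = F·x = [-3, -4, -1]
P̄ = F·P·Fᵀ + Q = [34 47 36; 47 75 63; 36 63 87]
y = z − H·x̄ = [-10]
S = H·P̄·Hᵀ + R = [226]
K = P̄·Hᵀ·S⁻¹ = [-28/113; -71/226; 6/113]
x' = x̄ + K·y = [-59/113, -97/113, -173/113]
P' = (I − K·H)·P̄ = [2274/113 3323/113 4404/113; 3323/113 11909/226 7545/113; 4404/113 7545/113 9759/113]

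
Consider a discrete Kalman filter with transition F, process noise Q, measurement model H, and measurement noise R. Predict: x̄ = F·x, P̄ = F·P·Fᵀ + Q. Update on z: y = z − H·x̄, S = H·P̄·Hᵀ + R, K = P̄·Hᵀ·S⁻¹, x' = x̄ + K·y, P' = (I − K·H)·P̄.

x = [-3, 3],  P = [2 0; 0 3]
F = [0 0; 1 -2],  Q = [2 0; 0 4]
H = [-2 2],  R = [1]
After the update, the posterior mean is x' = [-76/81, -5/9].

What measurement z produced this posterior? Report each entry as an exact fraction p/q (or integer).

z = [1]

x̄ = F·x = [0, -9]
P̄ = F·P·Fᵀ + Q = [2 0; 0 18]
S = H·P̄·Hᵀ + R = [81]
K = P̄·Hᵀ·S⁻¹ = [-4/81; 4/9]
x' − x̄ = [-76/81, 76/9] = K·y
y = (KᵀK)⁻¹·Kᵀ·(x' − x̄) = [19]
z = y + H·x̄ = [19] + [-18] = [1]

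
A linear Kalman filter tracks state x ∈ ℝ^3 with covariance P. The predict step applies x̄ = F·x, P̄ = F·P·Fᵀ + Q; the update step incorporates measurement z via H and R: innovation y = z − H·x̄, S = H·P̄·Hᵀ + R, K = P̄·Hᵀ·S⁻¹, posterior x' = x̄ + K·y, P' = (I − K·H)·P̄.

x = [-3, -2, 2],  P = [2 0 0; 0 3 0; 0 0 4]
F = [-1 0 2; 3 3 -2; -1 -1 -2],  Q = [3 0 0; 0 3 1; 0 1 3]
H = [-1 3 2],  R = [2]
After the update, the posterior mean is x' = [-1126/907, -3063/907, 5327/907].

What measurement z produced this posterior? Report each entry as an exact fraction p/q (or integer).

x̄ = F·x = [7, -19, 1]
P̄ = F·P·Fᵀ + Q = [21 -22 -14; -22 64 2; -14 2 24]
S = H·P̄·Hᵀ + R = [907]
K = P̄·Hᵀ·S⁻¹ = [-115/907; 218/907; 68/907]
x' − x̄ = [-7475/907, 14170/907, 4420/907] = K·y
y = (KᵀK)⁻¹·Kᵀ·(x' − x̄) = [65]
z = y + H·x̄ = [65] + [-62] = [3]

z = [3]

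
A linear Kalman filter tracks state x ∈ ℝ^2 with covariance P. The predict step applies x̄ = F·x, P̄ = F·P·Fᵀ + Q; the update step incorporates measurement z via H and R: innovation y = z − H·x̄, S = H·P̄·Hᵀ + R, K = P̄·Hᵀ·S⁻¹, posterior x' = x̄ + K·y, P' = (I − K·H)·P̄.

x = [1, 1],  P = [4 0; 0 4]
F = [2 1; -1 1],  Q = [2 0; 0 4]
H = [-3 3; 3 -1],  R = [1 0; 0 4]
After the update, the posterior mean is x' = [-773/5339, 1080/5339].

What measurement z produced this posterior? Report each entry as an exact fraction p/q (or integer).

x̄ = F·x = [3, 0]
P̄ = F·P·Fᵀ + Q = [22 -4; -4 12]
S = H·P̄·Hᵀ + R = [379 -282; -282 238]
K = P̄·Hᵀ·S⁻¹ = [588/5339 2267/5339; 2328/5339 2220/5339]
x' − x̄ = [-16790/5339, 1080/5339] = K·y
y = (KᵀK)⁻¹·Kᵀ·(x' − x̄) = [10, -10]
z = y + H·x̄ = [10, -10] + [-9, 9] = [1, -1]

z = [1, -1]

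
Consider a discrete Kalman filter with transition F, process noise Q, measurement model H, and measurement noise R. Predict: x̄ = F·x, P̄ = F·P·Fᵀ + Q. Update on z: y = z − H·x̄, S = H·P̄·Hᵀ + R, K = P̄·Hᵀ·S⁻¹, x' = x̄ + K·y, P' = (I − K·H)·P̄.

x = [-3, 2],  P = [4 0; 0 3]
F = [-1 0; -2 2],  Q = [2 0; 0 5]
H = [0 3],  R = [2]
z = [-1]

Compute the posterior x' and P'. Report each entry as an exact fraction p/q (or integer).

x̄ = F·x = [3, 10]
P̄ = F·P·Fᵀ + Q = [6 8; 8 33]
y = z − H·x̄ = [-31]
S = H·P̄·Hᵀ + R = [299]
K = P̄·Hᵀ·S⁻¹ = [24/299; 99/299]
x' = x̄ + K·y = [153/299, -79/299]
P' = (I − K·H)·P̄ = [1218/299 16/299; 16/299 66/299]

x' = [153/299, -79/299]
P' = [1218/299 16/299; 16/299 66/299]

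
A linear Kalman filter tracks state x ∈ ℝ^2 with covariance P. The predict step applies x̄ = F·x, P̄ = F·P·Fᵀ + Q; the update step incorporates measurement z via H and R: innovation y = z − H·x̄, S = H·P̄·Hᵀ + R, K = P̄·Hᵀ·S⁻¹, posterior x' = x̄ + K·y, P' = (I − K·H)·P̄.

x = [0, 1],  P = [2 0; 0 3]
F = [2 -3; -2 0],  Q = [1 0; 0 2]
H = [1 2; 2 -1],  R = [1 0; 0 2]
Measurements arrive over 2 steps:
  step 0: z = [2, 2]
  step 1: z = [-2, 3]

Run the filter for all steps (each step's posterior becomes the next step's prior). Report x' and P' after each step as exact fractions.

step 0: x' = [117/101, 718/1919], P' = [36/101 -8/101; -8/101 449/1919]
step 1: x' = [170616/209783, -26653/18242], P' = [70744/209783 -712/9121; -712/9121 2041/9121]

step 0: x̄ = F·x = [-3, 0]
step 0: P̄ = F·P·Fᵀ + Q = [36 -8; -8 10]
step 0: y = z − H·x̄ = [5, 8]
step 0: S = H·P̄·Hᵀ + R = [45 28; 28 188]
step 0: K = P̄·Hᵀ·S⁻¹ = [20/101 40/101; 746/1919 -753/3838]
step 0: x' = x̄ + K·y = [117/101, 718/1919]
step 0: P' = (I − K·H)·P̄ = [36/101 -8/101; -8/101 449/1919]
step 1: x̄ = F·x = [2292/1919, -234/101]
step 1: P̄ = F·P·Fᵀ + Q = [10520/1919 -192/101; -192/101 346/101]
step 1: y = z − H·x̄ = [2762/1919, -3273/1919]
step 1: S = H·P̄·Hᵀ + R = [24143/1919 -3052/1919; -3052/1919 67084/1919]
step 1: K = P̄·Hᵀ·S⁻¹ = [37992/209783 11276/29969; 3370/9121 -495/2606]
step 1: x' = x̄ + K·y = [170616/209783, -26653/18242]
step 1: P' = (I − K·H)·P̄ = [70744/209783 -712/9121; -712/9121 2041/9121]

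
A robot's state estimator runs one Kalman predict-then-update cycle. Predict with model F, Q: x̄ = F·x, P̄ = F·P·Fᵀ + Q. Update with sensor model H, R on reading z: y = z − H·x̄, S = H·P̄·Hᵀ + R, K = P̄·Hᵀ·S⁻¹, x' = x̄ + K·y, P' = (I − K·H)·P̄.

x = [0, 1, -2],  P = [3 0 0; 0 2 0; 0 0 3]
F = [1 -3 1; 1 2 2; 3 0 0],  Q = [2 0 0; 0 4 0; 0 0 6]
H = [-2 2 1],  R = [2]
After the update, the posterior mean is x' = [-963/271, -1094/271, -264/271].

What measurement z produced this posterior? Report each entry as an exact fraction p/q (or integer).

x̄ = F·x = [-5, -2, 0]
P̄ = F·P·Fᵀ + Q = [26 -3 9; -3 27 9; 9 9 33]
S = H·P̄·Hᵀ + R = [271]
K = P̄·Hᵀ·S⁻¹ = [-49/271; 69/271; 33/271]
x' − x̄ = [392/271, -552/271, -264/271] = K·y
y = (KᵀK)⁻¹·Kᵀ·(x' − x̄) = [-8]
z = y + H·x̄ = [-8] + [6] = [-2]

z = [-2]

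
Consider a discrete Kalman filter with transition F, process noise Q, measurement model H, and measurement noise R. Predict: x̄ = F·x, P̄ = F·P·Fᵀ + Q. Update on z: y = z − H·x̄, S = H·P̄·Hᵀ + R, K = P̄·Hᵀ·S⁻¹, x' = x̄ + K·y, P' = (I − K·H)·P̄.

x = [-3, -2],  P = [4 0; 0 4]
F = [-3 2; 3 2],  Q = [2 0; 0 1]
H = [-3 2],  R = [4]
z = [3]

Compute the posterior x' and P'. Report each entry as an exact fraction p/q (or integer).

x̄ = F·x = [5, -13]
P̄ = F·P·Fᵀ + Q = [54 -20; -20 53]
y = z − H·x̄ = [44]
S = H·P̄·Hᵀ + R = [942]
K = P̄·Hᵀ·S⁻¹ = [-101/471; 83/471]
x' = x̄ + K·y = [-2089/471, -2471/471]
P' = (I − K·H)·P̄ = [5032/471 7346/471; 7346/471 11185/471]

x' = [-2089/471, -2471/471]
P' = [5032/471 7346/471; 7346/471 11185/471]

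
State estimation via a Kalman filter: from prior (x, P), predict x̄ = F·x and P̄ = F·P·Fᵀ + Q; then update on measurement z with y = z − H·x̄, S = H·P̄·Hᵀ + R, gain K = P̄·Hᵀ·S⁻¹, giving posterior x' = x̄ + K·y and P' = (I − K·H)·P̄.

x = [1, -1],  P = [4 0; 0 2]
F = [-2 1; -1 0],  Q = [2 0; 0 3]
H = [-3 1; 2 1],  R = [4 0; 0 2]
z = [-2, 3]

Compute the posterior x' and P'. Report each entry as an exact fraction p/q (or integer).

x' = [117/121, 109/121]
P' = [28/121 -4/121; -4/121 120/121]

x̄ = F·x = [-3, -1]
P̄ = F·P·Fᵀ + Q = [20 8; 8 7]
y = z − H·x̄ = [-10, 10]
S = H·P̄·Hᵀ + R = [143 -121; -121 121]
K = P̄·Hᵀ·S⁻¹ = [-2/11 26/121; 3/11 56/121]
x' = x̄ + K·y = [117/121, 109/121]
P' = (I − K·H)·P̄ = [28/121 -4/121; -4/121 120/121]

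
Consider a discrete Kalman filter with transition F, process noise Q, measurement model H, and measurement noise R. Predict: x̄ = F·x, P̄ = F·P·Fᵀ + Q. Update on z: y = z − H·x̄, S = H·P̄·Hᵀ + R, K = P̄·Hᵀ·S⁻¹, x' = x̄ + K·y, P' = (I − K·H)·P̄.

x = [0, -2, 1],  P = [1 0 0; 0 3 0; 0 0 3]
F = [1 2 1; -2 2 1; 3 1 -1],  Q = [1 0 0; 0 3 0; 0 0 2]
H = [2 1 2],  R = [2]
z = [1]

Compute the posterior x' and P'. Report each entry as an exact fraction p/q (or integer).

x' = [25/31, -9/31, -7/31]
P' = [735/248 373/124 -1049/248; 373/124 923/62 -1275/124; -1049/248 -1275/124 2367/248]

x̄ = F·x = [-3, -3, -3]
P̄ = F·P·Fᵀ + Q = [17 13 6; 13 22 -3; 6 -3 17]
y = z − H·x̄ = [16]
S = H·P̄·Hᵀ + R = [248]
K = P̄·Hᵀ·S⁻¹ = [59/248; 21/124; 43/248]
x' = x̄ + K·y = [25/31, -9/31, -7/31]
P' = (I − K·H)·P̄ = [735/248 373/124 -1049/248; 373/124 923/62 -1275/124; -1049/248 -1275/124 2367/248]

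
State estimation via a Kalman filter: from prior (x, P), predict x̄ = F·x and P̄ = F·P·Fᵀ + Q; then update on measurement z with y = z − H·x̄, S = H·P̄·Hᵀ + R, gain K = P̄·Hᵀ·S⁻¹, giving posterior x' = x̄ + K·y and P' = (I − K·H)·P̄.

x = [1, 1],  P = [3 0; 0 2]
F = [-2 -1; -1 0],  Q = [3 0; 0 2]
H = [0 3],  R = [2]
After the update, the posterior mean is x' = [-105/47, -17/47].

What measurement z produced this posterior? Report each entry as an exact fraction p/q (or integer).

x̄ = F·x = [-3, -1]
P̄ = F·P·Fᵀ + Q = [17 6; 6 5]
S = H·P̄·Hᵀ + R = [47]
K = P̄·Hᵀ·S⁻¹ = [18/47; 15/47]
x' − x̄ = [36/47, 30/47] = K·y
y = (KᵀK)⁻¹·Kᵀ·(x' − x̄) = [2]
z = y + H·x̄ = [2] + [-3] = [-1]

z = [-1]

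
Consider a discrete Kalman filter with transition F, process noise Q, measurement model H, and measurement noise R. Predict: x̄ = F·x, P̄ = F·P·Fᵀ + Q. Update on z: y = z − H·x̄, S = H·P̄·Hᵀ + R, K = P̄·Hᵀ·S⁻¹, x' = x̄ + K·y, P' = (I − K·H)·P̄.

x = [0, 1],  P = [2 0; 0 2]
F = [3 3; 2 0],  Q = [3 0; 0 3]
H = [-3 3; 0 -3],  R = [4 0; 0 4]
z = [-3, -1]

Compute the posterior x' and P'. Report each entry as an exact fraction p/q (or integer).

x' = [33024/24433, 7755/24433]
P' = [21144/24433 10452/24433; 10452/24433 10436/24433]

x̄ = F·x = [3, 0]
P̄ = F·P·Fᵀ + Q = [39 12; 12 11]
y = z − H·x̄ = [6, -1]
S = H·P̄·Hᵀ + R = [238 9; 9 103]
K = P̄·Hᵀ·S⁻¹ = [-8019/24433 -7839/24433; -12/24433 -7827/24433]
x' = x̄ + K·y = [33024/24433, 7755/24433]
P' = (I − K·H)·P̄ = [21144/24433 10452/24433; 10452/24433 10436/24433]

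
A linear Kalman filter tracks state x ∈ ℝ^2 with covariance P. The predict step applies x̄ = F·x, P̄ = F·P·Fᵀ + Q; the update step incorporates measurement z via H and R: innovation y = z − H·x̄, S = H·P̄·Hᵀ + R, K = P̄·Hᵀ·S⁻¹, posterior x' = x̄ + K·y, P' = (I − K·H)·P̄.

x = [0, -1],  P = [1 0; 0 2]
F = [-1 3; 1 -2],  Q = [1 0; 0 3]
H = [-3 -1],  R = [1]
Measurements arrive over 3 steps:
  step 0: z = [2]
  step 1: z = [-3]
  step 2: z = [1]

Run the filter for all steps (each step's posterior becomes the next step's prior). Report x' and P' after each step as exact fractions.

step 0: x̄ = F·x = [-3, 2]
step 0: P̄ = F·P·Fᵀ + Q = [20 -13; -13 12]
step 0: y = z − H·x̄ = [-5]
step 0: S = H·P̄·Hᵀ + R = [115]
step 0: K = P̄·Hᵀ·S⁻¹ = [-47/115; 27/115]
step 0: x' = x̄ + K·y = [-22/23, 19/23]
step 0: P' = (I − K·H)·P̄ = [91/115 -226/115; -226/115 651/115]
step 1: x̄ = F·x = [79/23, -60/23]
step 1: P̄ = F·P·Fᵀ + Q = [7421/115 -5127/115; -5127/115 3944/115]
step 1: y = z − H·x̄ = [108/23]
step 1: S = H·P̄·Hᵀ + R = [40086/115]
step 1: K = P̄·Hᵀ·S⁻¹ = [-56/131; 11437/40086]
step 1: x' = x̄ + K·y = [187/131, -2826/2227]
step 1: P' = (I − K·H)·P̄ = [109/131 -271/131; -271/131 237341/40086]
step 2: x̄ = F·x = [-11657/2227, 8831/2227]
step 2: P̄ = F·P·Fᵀ + Q = [300785/4454 -312005/6681; -312005/6681 717340/20043]
step 2: y = z − H·x̄ = [-23913/2227]
step 2: S = H·P̄·Hᵀ + R = [14606171/40086]
step 2: K = P̄·Hᵀ·S⁻¹ = [-6249165/14606171; 4181410/14606171]
step 2: x' = x̄ + K·y = [-9352426/14606171, 13020673/14606171]
step 2: P' = (I − K·H)·P̄ = [12168615/14606171 -30256680/14606171; -30256680/14606171 86588630/14606171]

step 0: x' = [-22/23, 19/23], P' = [91/115 -226/115; -226/115 651/115]
step 1: x' = [187/131, -2826/2227], P' = [109/131 -271/131; -271/131 237341/40086]
step 2: x' = [-9352426/14606171, 13020673/14606171], P' = [12168615/14606171 -30256680/14606171; -30256680/14606171 86588630/14606171]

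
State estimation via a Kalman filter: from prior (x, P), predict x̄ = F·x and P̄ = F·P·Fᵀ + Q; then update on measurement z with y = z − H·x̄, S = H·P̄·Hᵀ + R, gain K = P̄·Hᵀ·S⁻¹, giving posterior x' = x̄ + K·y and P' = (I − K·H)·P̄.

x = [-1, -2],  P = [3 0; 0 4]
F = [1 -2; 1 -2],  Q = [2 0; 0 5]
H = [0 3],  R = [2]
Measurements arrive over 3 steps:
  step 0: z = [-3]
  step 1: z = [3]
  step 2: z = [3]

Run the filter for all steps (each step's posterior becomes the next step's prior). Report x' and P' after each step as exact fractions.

step 0: x' = [-15/109, -105/109], P' = [1329/218 19/109; 19/109 24/109]
step 1: x' = [30651/22567, 22911/22567], P' = [109477/22567 2738/22567; 2738/22567 4918/22567]
step 2: x' = [175368/1062211, 1024473/1062211], P' = [9804103/2124422 118197/1062211; 118197/1062211 231032/1062211]

step 0: x̄ = F·x = [3, 3]
step 0: P̄ = F·P·Fᵀ + Q = [21 19; 19 24]
step 0: y = z − H·x̄ = [-12]
step 0: S = H·P̄·Hᵀ + R = [218]
step 0: K = P̄·Hᵀ·S⁻¹ = [57/218; 36/109]
step 0: x' = x̄ + K·y = [-15/109, -105/109]
step 0: P' = (I − K·H)·P̄ = [1329/218 19/109; 19/109 24/109]
step 1: x̄ = F·x = [195/109, 195/109]
step 1: P̄ = F·P·Fᵀ + Q = [1805/218 1369/218; 1369/218 2459/218]
step 1: y = z − H·x̄ = [-258/109]
step 1: S = H·P̄·Hᵀ + R = [22567/218]
step 1: K = P̄·Hᵀ·S⁻¹ = [4107/22567; 7377/22567]
step 1: x' = x̄ + K·y = [30651/22567, 22911/22567]
step 1: P' = (I − K·H)·P̄ = [109477/22567 2738/22567; 2738/22567 4918/22567]
step 2: x̄ = F·x = [-15171/22567, -15171/22567]
step 2: P̄ = F·P·Fᵀ + Q = [163331/22567 118197/22567; 118197/22567 231032/22567]
step 2: y = z − H·x̄ = [113214/22567]
step 2: S = H·P̄·Hᵀ + R = [2124422/22567]
step 2: K = P̄·Hᵀ·S⁻¹ = [354591/2124422; 346548/1062211]
step 2: x' = x̄ + K·y = [175368/1062211, 1024473/1062211]
step 2: P' = (I − K·H)·P̄ = [9804103/2124422 118197/1062211; 118197/1062211 231032/1062211]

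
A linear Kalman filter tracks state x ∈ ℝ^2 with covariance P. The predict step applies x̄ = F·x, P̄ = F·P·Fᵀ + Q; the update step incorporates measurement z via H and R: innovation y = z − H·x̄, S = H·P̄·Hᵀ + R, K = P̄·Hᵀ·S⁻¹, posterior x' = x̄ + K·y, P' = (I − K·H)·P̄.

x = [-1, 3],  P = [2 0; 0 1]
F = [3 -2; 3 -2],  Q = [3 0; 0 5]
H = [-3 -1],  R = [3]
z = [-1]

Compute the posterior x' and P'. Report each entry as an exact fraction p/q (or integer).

x' = [106/387, -14/129]
P' = [266/387 -169/129; -169/129 200/43]

x̄ = F·x = [-9, -9]
P̄ = F·P·Fᵀ + Q = [25 22; 22 27]
y = z − H·x̄ = [-37]
S = H·P̄·Hᵀ + R = [387]
K = P̄·Hᵀ·S⁻¹ = [-97/387; -31/129]
x' = x̄ + K·y = [106/387, -14/129]
P' = (I − K·H)·P̄ = [266/387 -169/129; -169/129 200/43]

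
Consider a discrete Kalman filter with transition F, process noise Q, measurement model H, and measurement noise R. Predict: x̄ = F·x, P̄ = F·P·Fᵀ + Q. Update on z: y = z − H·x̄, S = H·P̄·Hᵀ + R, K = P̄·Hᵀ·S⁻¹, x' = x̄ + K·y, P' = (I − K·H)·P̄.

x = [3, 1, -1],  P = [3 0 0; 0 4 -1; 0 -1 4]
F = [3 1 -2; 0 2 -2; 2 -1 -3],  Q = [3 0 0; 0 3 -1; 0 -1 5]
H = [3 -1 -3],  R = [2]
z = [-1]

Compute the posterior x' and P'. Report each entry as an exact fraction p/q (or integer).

x̄ = F·x = [12, 4, 8]
P̄ = F·P·Fᵀ + Q = [54 30 39; 30 43 19; 39 19 51]
y = z − H·x̄ = [-9]
S = H·P̄·Hᵀ + R = [222]
K = P̄·Hᵀ·S⁻¹ = [5/74; -5/111; -55/222]
x' = x̄ + K·y = [843/74, 163/37, 757/74]
P' = (I − K·H)·P̄ = [3921/74 1135/37 3161/74; 1135/37 4723/111 1834/111; 3161/74 1834/111 8297/222]

x' = [843/74, 163/37, 757/74]
P' = [3921/74 1135/37 3161/74; 1135/37 4723/111 1834/111; 3161/74 1834/111 8297/222]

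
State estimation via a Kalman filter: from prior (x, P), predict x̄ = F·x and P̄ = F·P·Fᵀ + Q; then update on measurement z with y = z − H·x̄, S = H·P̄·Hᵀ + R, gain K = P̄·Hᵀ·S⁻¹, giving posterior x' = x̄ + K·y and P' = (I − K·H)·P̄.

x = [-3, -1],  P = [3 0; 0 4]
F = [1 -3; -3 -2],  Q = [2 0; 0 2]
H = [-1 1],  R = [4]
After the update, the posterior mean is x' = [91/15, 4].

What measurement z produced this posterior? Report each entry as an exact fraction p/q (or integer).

x̄ = F·x = [0, 11]
P̄ = F·P·Fᵀ + Q = [41 15; 15 45]
S = H·P̄·Hᵀ + R = [60]
K = P̄·Hᵀ·S⁻¹ = [-13/30; 1/2]
x' − x̄ = [91/15, -7] = K·y
y = (KᵀK)⁻¹·Kᵀ·(x' − x̄) = [-14]
z = y + H·x̄ = [-14] + [11] = [-3]

z = [-3]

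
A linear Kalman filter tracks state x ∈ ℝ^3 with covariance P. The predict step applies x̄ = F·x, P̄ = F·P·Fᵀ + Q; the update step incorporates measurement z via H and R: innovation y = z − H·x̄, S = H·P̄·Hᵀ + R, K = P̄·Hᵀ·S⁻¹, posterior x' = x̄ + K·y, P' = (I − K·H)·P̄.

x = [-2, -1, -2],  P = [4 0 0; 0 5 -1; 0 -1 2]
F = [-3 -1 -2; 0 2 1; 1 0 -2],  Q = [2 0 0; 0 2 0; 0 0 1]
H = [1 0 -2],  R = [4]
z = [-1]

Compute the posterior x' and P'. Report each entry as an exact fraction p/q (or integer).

x' = [925/127, -436/127, 510/127]
P' = [2488/127 -612/127 1126/127; -612/127 2459/127 -288/127; 1126/127 -288/127 627/127]

x̄ = F·x = [11, -4, 2]
P̄ = F·P·Fᵀ + Q = [47 -9 -6; -9 20 0; -6 0 13]
y = z − H·x̄ = [-8]
S = H·P̄·Hᵀ + R = [127]
K = P̄·Hᵀ·S⁻¹ = [59/127; -9/127; -32/127]
x' = x̄ + K·y = [925/127, -436/127, 510/127]
P' = (I − K·H)·P̄ = [2488/127 -612/127 1126/127; -612/127 2459/127 -288/127; 1126/127 -288/127 627/127]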